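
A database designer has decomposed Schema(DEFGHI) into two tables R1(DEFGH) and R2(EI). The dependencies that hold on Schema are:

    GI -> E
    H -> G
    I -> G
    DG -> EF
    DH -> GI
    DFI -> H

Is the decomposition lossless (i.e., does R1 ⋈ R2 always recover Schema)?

Common attributes: R1 ∩ R2 = {E}.
No dependency enlarges {E}, so (E)⁺ = {E}.
The closure contains neither all of R1 = {DEFGH} nor all of R2 = {EI}, so the common attributes are not a superkey of either fragment. The join is lossy.

No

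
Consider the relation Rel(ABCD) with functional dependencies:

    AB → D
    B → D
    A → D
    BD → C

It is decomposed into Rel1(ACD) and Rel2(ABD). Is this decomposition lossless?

No

Common attributes: Rel1 ∩ Rel2 = {AD}.
No dependency enlarges {AD}, so (AD)⁺ = {AD}.
The closure contains neither all of Rel1 = {ACD} nor all of Rel2 = {ABD}, so the common attributes are not a superkey of either fragment. The join is lossy.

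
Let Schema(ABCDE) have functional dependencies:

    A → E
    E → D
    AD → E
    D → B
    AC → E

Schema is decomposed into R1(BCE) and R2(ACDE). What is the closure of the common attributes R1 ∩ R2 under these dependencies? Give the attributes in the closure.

BCDE

R1 ∩ R2 = {CE}.
E → D applies, adding D
D → B applies, adding B
Closure: {BCDE}.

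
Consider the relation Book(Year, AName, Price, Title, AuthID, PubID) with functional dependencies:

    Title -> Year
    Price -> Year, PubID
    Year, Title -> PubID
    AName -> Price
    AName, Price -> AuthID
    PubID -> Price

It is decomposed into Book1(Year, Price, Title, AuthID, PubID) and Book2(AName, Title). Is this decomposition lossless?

No

Common attributes: Book1 ∩ Book2 = {Title}.
Closure of {Title}: Title → Year applies, adding Year; Year, Title → PubID applies, adding PubID; PubID → Price applies, adding Price. So (Title)⁺ = {Year, Price, Title, PubID}.
The closure contains neither all of Book1 = {Year, Price, Title, AuthID, PubID} nor all of Book2 = {AName, Title}, so the common attributes are not a superkey of either fragment. The join is lossy.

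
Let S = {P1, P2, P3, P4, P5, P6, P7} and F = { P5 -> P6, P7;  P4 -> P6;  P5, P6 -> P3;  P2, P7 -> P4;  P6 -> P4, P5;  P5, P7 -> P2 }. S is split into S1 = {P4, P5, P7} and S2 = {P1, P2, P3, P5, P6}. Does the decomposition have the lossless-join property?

Yes

Common attributes: S1 ∩ S2 = {P5}.
Closure of {P5}: P5 → P6, P7 applies, adding P6, P7; P5, P6 → P3 applies, adding P3; P6 → P4, P5 applies, adding P4; P5, P7 → P2 applies, adding P2. So (P5)⁺ = {P2, P3, P4, P5, P6, P7}.
This closure contains every attribute of S1, so S1 ∩ S2 → S1. The join is lossless.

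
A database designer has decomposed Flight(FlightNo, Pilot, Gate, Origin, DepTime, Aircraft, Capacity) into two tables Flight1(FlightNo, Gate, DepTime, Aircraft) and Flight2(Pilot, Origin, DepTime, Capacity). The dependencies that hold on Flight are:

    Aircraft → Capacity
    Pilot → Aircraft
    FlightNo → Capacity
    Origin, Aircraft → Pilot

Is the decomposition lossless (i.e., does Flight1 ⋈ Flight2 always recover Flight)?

No

Common attributes: Flight1 ∩ Flight2 = {DepTime}.
No dependency enlarges {DepTime}, so (DepTime)⁺ = {DepTime}.
The closure contains neither all of Flight1 = {FlightNo, Gate, DepTime, Aircraft} nor all of Flight2 = {Pilot, Origin, DepTime, Capacity}, so the common attributes are not a superkey of either fragment. The join is lossy.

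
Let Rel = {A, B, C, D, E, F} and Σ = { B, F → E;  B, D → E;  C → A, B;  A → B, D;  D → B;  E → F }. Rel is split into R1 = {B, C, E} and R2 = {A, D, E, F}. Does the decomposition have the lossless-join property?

Common attributes: R1 ∩ R2 = {E}.
Closure of {E}: E → F applies, adding F. So (E)⁺ = {E, F}.
The closure contains neither all of R1 = {B, C, E} nor all of R2 = {A, D, E, F}, so the common attributes are not a superkey of either fragment. The join is lossy.

No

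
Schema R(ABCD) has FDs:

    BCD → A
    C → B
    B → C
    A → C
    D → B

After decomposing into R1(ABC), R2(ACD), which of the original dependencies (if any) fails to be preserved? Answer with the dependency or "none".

BCD → A: restricted closure across fragments reaches A.
C → B lies within R1.
B → C lies within R1.
A → C lies within R1.
D → B: restricted closure across fragments reaches B.
Every dependency is enforceable on the fragments, so the decomposition is dependency-preserving.

none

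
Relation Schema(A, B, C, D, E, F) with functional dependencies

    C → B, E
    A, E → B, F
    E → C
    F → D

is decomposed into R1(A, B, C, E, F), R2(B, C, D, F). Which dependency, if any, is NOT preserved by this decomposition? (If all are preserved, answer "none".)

none

C → B, E lies within R1.
A, E → B, F lies within R1.
E → C lies within R1.
F → D lies within R2.
Every dependency is enforceable on the fragments, so the decomposition is dependency-preserving.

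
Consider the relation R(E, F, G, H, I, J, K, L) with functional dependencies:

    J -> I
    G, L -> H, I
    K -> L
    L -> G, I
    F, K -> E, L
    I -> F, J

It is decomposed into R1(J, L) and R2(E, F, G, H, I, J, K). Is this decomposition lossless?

No

Common attributes: R1 ∩ R2 = {J}.
Closure of {J}: J → I applies, adding I; I → F, J applies, adding F. So (J)⁺ = {F, I, J}.
The closure contains neither all of R1 = {J, L} nor all of R2 = {E, F, G, H, I, J, K}, so the common attributes are not a superkey of either fragment. The join is lossy.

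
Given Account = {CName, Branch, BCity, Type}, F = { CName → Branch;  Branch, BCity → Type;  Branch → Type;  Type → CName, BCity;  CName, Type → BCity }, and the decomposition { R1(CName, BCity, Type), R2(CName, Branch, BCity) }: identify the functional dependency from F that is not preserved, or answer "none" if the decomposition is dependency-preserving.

CName → Branch lies within R2.
Branch, BCity → Type: restricted closure across fragments reaches Type.
Branch → Type: restricted closure across fragments reaches Type.
Type → CName, BCity lies within R1.
CName, Type → BCity lies within R1.
Every dependency is enforceable on the fragments, so the decomposition is dependency-preserving.

none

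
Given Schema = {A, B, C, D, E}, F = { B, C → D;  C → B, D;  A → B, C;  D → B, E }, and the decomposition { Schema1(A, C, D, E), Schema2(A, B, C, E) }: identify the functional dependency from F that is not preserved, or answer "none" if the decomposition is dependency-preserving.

Check D → B, E: no single fragment contains all of {B, D, E}, and the restricted closure of {D} across the fragments never reaches {B, E}.
B, C → D is preserved.
C → B, D is preserved.
A → B, C is preserved.

D → B, E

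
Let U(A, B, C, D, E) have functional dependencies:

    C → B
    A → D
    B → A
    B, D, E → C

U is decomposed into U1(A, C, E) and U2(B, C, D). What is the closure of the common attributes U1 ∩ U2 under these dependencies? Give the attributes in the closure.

A, B, C, D

U1 ∩ U2 = {C}.
C → B applies, adding B
B → A applies, adding A
A → D applies, adding D
Closure: {A, B, C, D}.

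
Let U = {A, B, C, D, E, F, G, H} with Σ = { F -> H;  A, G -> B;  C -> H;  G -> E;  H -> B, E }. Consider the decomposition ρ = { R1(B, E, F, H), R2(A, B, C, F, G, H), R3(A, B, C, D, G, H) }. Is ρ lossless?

No

Chase test. Columns are A, B, C, D, E, F, G, H; row i has aⱼ where attribute j ∈ Ri, else bᵢⱼ.
Initial tableau (one row per fragment):
  row 1: b11 a2 b13 b14 a5 a6 b17 a8
  row 2: a1 a2 a3 b24 b25 a6 a7 a8
  row 3: a1 a2 a3 a4 b35 b36 a7 a8
Rows 2 and 3 agree on G; apply G→E and equate their E entries.
Rows 1 and 2 agree on H; apply H→B, E and equate their B, E entries.
No row becomes fully distinguished — the join is lossy.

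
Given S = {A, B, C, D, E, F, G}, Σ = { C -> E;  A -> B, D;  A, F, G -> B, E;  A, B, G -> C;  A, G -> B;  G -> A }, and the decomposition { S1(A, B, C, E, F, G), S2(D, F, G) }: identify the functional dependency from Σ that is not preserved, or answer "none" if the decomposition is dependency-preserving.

Check A → B, D: no single fragment contains all of {A, B, D}, and the restricted closure of {A} across the fragments never reaches {B, D}.
C → E is preserved.
A, F, G → B, E is preserved.
A, B, G → C is preserved.
A, G → B is preserved.
G → A is preserved.

A -> B, D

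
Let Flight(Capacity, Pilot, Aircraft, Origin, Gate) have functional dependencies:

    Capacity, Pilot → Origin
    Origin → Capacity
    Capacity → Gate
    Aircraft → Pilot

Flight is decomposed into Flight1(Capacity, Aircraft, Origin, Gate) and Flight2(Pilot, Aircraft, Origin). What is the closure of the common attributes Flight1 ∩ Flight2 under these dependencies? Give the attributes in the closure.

Capacity, Pilot, Aircraft, Origin, Gate

Flight1 ∩ Flight2 = {Aircraft, Origin}.
Origin → Capacity applies, adding Capacity
Capacity → Gate applies, adding Gate
Aircraft → Pilot applies, adding Pilot
Closure: {Capacity, Pilot, Aircraft, Origin, Gate}.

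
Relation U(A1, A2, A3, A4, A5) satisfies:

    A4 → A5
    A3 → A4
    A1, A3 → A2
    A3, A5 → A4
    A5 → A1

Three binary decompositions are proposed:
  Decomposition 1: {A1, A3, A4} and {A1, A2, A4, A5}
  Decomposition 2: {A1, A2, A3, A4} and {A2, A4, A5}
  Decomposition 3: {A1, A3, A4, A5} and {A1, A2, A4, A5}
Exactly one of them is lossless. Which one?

Decomposition 2

Decomposition 1: common = {A1, A4}, closure = {A1, A4, A5} → lossy.
Decomposition 2: common = {A2, A4}, closure = {A1, A2, A4, A5} → lossless.
Decomposition 3: common = {A1, A4, A5}, closure = {A1, A4, A5} → lossy.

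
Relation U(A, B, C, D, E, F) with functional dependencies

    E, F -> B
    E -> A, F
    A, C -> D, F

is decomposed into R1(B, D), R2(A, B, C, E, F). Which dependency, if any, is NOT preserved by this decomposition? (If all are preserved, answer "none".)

Check A, C → D, F: no single fragment contains all of {A, C, D, F}, and the restricted closure of {A, C} across the fragments never reaches {D, F}.
E, F → B is preserved.
E → A, F is preserved.

A, C -> D, F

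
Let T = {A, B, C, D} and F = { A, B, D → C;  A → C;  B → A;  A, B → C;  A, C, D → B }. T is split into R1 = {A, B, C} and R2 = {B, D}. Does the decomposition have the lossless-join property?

Yes

Common attributes: R1 ∩ R2 = {B}.
Closure of {B}: B → A applies, adding A; A, B → C applies, adding C. So (B)⁺ = {A, B, C}.
This closure contains every attribute of R1, so R1 ∩ R2 → R1. The join is lossless.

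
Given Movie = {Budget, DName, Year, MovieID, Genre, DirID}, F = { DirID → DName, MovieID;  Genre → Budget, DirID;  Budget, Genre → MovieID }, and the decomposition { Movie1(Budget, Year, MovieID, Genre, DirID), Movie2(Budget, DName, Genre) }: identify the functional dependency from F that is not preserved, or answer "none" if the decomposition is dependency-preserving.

DirID → DName, MovieID

Check DirID → DName, MovieID: no single fragment contains all of {DName, MovieID, DirID}, and the restricted closure of {DirID} across the fragments never reaches {DName, MovieID}.
Genre → Budget, DirID is preserved.
Budget, Genre → MovieID is preserved.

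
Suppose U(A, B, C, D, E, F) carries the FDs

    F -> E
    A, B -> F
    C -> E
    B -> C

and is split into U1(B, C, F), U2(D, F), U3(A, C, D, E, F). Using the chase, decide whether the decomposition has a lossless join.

Chase test. Columns are A, B, C, D, E, F; row i has aⱼ where attribute j ∈ Ui, else bᵢⱼ.
Initial tableau (one row per fragment):
  row 1: b11 a2 a3 b14 b15 a6
  row 2: b21 b22 b23 a4 b25 a6
  row 3: a1 b32 a3 a4 a5 a6
Rows 1 and 2 agree on F; apply F→E and equate their E entries.
Rows 1 and 3 agree on F; apply F→E and equate their E entries.
No row becomes fully distinguished — the join is lossy.

No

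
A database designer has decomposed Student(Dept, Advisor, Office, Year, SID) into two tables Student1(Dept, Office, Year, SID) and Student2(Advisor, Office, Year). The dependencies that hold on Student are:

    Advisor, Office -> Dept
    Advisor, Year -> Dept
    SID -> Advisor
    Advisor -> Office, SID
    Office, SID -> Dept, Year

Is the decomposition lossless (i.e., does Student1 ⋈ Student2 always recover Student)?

Common attributes: Student1 ∩ Student2 = {Office, Year}.
No dependency enlarges {Office, Year}, so (Office, Year)⁺ = {Office, Year}.
The closure contains neither all of Student1 = {Dept, Office, Year, SID} nor all of Student2 = {Advisor, Office, Year}, so the common attributes are not a superkey of either fragment. The join is lossy.

No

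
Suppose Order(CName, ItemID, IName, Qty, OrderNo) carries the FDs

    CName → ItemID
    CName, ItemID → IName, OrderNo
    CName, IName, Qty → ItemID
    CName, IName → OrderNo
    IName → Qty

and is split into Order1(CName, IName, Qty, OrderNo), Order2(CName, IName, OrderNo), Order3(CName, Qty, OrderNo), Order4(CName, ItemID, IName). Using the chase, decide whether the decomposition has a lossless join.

Yes

Chase test. Columns are CName, ItemID, IName, Qty, OrderNo; row i has aⱼ where attribute j ∈ Orderi, else bᵢⱼ.
Initial tableau (one row per fragment):
  row 1: a1 b12 a3 a4 a5
  row 2: a1 b22 a3 b24 a5
  row 3: a1 b32 b33 a4 a5
  row 4: a1 a2 a3 b44 b45
Rows 1 and 2 agree on CName; apply CName→ItemID and equate their ItemID entries.
Rows 1 and 3 agree on CName; apply CName→ItemID and equate their ItemID entries.
Rows 1 and 4 agree on CName; apply CName→ItemID and equate their ItemID entries.
Rows 1 and 3 agree on CName, ItemID; apply CName, ItemID→IName, OrderNo and equate their IName, OrderNo entries.
Rows 1 and 4 agree on CName, ItemID; apply CName, ItemID→IName, OrderNo and equate their IName, OrderNo entries.
Rows 1 and 2 agree on IName; apply IName→Qty and equate their Qty entries.
Rows 1 and 4 agree on IName; apply IName→Qty and equate their Qty entries.
Row 1 is now all distinguished symbols — the join is lossless.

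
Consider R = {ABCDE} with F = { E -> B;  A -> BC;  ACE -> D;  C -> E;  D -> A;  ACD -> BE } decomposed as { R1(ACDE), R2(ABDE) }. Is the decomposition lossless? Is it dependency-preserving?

lossless and dependency-preserving

Lossless test: (ADE)⁺ = {ABCDE}, which contains all of one fragment — lossless.
Dependency preservation: A → BC; ACD → BE are not contained in any single fragment, but the restricted closure of each left-hand side across the fragments still reaches the right-hand side; the remaining FDs each lie inside some fragment. All dependencies are preserved.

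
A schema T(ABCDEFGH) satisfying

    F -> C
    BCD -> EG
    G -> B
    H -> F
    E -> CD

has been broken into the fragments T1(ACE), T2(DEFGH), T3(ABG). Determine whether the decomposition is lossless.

Chase test. Columns are ABCDEFGH; row i has aⱼ where attribute j ∈ Ti, else bᵢⱼ.
Initial tableau (one row per fragment):
  row 1: a1 b12 a3 b14 a5 b16 b17 b18
  row 2: b21 b22 b23 a4 a5 a6 a7 a8
  row 3: a1 a2 b33 b34 b35 b36 a7 b38
Rows 2 and 3 agree on G; apply G→B and equate their B entries.
Rows 1 and 2 agree on E; apply E→CD and equate their CD entries.
No row becomes fully distinguished — the join is lossy.

No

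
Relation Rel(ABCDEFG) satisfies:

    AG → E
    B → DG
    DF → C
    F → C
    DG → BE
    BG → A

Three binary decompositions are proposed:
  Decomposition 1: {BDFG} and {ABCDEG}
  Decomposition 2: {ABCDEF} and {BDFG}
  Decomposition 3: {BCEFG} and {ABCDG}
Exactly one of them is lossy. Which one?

Decomposition 1: common = {BDG}, closure = {ABDEG} → lossy.
Decomposition 2: common = {BDF}, closure = {ABCDEFG} → lossless.
Decomposition 3: common = {BCG}, closure = {ABCDEG} → lossless.

Decomposition 1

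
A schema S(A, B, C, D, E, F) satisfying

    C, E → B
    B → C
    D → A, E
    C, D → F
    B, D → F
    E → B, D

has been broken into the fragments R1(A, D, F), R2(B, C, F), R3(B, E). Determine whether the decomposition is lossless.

Chase test. Columns are A, B, C, D, E, F; row i has aⱼ where attribute j ∈ Ri, else bᵢⱼ.
Initial tableau (one row per fragment):
  row 1: a1 b12 b13 a4 b15 a6
  row 2: b21 a2 a3 b24 b25 a6
  row 3: b31 a2 b33 b34 a5 b36
Rows 2 and 3 agree on B; apply B→C and equate their C entries.
No row becomes fully distinguished — the join is lossy.

No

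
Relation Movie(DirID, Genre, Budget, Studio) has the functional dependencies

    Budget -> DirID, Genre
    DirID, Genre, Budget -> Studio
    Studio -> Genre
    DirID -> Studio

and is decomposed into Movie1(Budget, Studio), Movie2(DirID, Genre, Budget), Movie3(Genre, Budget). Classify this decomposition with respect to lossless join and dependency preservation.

lossless but not dependency-preserving

Lossless test (chase): Rows 1 and 2 agree on Budget; apply Budget→DirID, Genre and equate their DirID, Genre entries. Rows 1 and 3 agree on Budget; apply Budget→DirID, Genre and equate their DirID, Genre entries. Rows 1 and 2 agree on DirID, Genre, Budget; apply DirID, Genre, Budget→Studio and equate their Studio entries. Rows 1 and 3 agree on DirID, Genre, Budget; apply DirID, Genre, Budget→Studio and equate their Studio entries. Row 1 is now all distinguished symbols — the join is lossless.
Dependency preservation: the restricted closure of {Studio} across the fragments never reaches {Genre}, so Studio → Genre cannot be enforced without a join — not preserved.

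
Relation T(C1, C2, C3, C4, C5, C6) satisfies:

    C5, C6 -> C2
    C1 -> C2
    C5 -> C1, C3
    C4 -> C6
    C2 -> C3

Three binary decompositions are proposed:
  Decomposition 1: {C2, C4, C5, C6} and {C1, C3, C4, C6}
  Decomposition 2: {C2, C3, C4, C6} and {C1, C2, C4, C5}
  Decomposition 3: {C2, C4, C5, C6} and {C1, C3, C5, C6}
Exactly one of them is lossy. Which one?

Decomposition 1: common = {C4, C6}, closure = {C4, C6} → lossy.
Decomposition 2: common = {C2, C4}, closure = {C2, C3, C4, C6} → lossless.
Decomposition 3: common = {C5, C6}, closure = {C1, C2, C3, C5, C6} → lossless.

Decomposition 1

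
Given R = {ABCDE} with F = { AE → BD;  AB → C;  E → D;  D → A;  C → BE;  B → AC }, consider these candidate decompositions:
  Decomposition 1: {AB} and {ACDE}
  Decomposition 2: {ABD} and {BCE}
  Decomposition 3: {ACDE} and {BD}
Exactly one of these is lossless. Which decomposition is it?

Decomposition 1: common = {A}, closure = {A} → lossy.
Decomposition 2: common = {B}, closure = {ABCDE} → lossless.
Decomposition 3: common = {D}, closure = {AD} → lossy.

Decomposition 2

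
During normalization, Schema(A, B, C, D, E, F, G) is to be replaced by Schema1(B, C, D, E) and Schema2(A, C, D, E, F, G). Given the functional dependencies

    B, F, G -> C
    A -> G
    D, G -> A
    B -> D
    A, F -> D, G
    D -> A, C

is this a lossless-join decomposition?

No

Common attributes: Schema1 ∩ Schema2 = {C, D, E}.
Closure of {C, D, E}: D → A, C applies, adding A; A → G applies, adding G. So (C, D, E)⁺ = {A, C, D, E, G}.
The closure contains neither all of Schema1 = {B, C, D, E} nor all of Schema2 = {A, C, D, E, F, G}, so the common attributes are not a superkey of either fragment. The join is lossy.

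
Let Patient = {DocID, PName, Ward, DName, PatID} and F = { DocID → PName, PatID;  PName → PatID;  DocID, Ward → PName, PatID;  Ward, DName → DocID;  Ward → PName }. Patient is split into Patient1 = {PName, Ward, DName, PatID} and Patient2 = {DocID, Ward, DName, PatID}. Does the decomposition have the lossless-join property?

Yes

Common attributes: Patient1 ∩ Patient2 = {Ward, DName, PatID}.
Closure of {Ward, DName, PatID}: Ward, DName → DocID applies, adding DocID; Ward → PName applies, adding PName. So (Ward, DName, PatID)⁺ = {DocID, PName, Ward, DName, PatID}.
This closure contains every attribute of Patient1, so Patient1 ∩ Patient2 → Patient1. The join is lossless.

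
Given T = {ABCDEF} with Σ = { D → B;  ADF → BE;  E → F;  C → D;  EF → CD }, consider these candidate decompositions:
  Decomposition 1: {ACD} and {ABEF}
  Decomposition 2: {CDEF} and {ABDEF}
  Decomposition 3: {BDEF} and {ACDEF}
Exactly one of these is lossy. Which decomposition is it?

Decomposition 1: common = {A}, closure = {A} → lossy.
Decomposition 2: common = {DEF}, closure = {BCDEF} → lossless.
Decomposition 3: common = {DEF}, closure = {BCDEF} → lossless.

Decomposition 1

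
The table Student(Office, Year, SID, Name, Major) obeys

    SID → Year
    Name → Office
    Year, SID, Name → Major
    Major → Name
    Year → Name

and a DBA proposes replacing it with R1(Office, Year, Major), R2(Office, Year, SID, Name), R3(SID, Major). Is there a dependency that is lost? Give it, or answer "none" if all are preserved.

Major → Name

Check Major → Name: no single fragment contains all of {Name, Major}, and the restricted closure of {Major} across the fragments never reaches {Name}.
SID → Year is preserved.
Name → Office is preserved.
Year, SID, Name → Major is preserved.
Year → Name is preserved.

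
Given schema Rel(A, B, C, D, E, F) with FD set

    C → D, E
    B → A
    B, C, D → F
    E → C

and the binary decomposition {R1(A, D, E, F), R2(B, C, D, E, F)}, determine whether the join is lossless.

No

Common attributes: R1 ∩ R2 = {D, E, F}.
Closure of {D, E, F}: E → C applies, adding C. So (D, E, F)⁺ = {C, D, E, F}.
The closure contains neither all of R1 = {A, D, E, F} nor all of R2 = {B, C, D, E, F}, so the common attributes are not a superkey of either fragment. The join is lossy.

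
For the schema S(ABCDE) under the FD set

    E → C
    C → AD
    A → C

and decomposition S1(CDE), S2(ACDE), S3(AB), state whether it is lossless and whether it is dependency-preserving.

Lossless test (chase): Rows 1 and 2 agree on C; apply C→AD and equate their AD entries. Rows 1 and 3 agree on A; apply A→C and equate their C entries. Rows 1 and 3 agree on C; apply C→AD and equate their AD entries. No row becomes fully distinguished — the join is lossy.
Dependency preservation: every FD's attributes lie within a single fragment, so each can be enforced locally — preserved.

lossy but dependency-preserving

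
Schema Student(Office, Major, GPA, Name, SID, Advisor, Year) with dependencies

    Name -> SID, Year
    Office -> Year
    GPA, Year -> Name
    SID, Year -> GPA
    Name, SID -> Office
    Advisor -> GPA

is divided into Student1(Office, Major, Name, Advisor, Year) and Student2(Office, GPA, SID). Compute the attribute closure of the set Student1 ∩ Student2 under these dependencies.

Student1 ∩ Student2 = {Office}.
Office → Year applies, adding Year
Closure: {Office, Year}.

Office, Year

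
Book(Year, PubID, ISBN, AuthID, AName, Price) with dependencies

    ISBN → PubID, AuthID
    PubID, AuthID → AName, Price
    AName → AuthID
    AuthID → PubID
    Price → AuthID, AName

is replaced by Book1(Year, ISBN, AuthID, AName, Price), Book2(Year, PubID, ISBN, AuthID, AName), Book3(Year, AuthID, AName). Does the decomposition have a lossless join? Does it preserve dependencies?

Lossless test (chase): Rows 1 and 2 agree on ISBN; apply ISBN→PubID, AuthID and equate their PubID, AuthID entries. Rows 1 and 2 agree on PubID, AuthID; apply PubID, AuthID→AName, Price and equate their AName, Price entries. Rows 1 and 3 agree on AuthID; apply AuthID→PubID and equate their PubID entries. Rows 1 and 3 agree on PubID, AuthID; apply PubID, AuthID→AName, Price and equate their AName, Price entries. Row 1 is now all distinguished symbols — the join is lossless.
Dependency preservation: PubID, AuthID → AName, Price is not contained in any single fragment, but the restricted closure of its left-hand side across the fragments still reaches the right-hand side; the remaining FDs each lie inside some fragment. All dependencies are preserved.

lossless and dependency-preserving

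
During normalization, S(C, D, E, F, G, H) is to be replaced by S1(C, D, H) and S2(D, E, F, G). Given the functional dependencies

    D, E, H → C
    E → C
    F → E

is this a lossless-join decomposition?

Common attributes: S1 ∩ S2 = {D}.
No dependency enlarges {D}, so (D)⁺ = {D}.
The closure contains neither all of S1 = {C, D, H} nor all of S2 = {D, E, F, G}, so the common attributes are not a superkey of either fragment. The join is lossy.

No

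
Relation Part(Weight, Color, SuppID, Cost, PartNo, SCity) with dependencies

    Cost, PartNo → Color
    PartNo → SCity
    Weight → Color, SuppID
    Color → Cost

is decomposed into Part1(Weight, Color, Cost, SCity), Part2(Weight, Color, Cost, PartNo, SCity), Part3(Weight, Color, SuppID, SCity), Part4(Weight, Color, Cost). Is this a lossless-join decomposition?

Chase test. Columns are Weight, Color, SuppID, Cost, PartNo, SCity; row i has aⱼ where attribute j ∈ Parti, else bᵢⱼ.
Initial tableau (one row per fragment):
  row 1: a1 a2 b13 a4 b15 a6
  row 2: a1 a2 b23 a4 a5 a6
  row 3: a1 a2 a3 b34 b35 a6
  row 4: a1 a2 b43 a4 b45 b46
Rows 1 and 2 agree on Weight; apply Weight→Color, SuppID and equate their Color, SuppID entries.
Rows 1 and 3 agree on Weight; apply Weight→Color, SuppID and equate their Color, SuppID entries.
Rows 1 and 4 agree on Weight; apply Weight→Color, SuppID and equate their Color, SuppID entries.
Rows 1 and 3 agree on Color; apply Color→Cost and equate their Cost entries.
Row 2 is now all distinguished symbols — the join is lossless.

Yes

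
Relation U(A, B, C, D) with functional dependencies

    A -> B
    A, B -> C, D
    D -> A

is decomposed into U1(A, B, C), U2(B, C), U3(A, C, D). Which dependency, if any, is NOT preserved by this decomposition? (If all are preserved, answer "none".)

A → B lies within U1.
A, B → C, D: restricted closure across fragments reaches C, D.
D → A lies within U3.
Every dependency is enforceable on the fragments, so the decomposition is dependency-preserving.

none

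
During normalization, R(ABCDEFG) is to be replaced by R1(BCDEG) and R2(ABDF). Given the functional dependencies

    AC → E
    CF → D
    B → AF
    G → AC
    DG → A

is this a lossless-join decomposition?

Common attributes: R1 ∩ R2 = {BD}.
Closure of {BD}: B → AF applies, adding AF. So (BD)⁺ = {ABDF}.
This closure contains every attribute of R2, so R1 ∩ R2 → R2. The join is lossless.

Yes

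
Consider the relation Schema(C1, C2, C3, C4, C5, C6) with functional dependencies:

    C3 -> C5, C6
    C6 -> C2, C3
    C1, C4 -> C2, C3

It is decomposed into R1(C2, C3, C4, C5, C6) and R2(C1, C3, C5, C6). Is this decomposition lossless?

Common attributes: R1 ∩ R2 = {C3, C5, C6}.
Closure of {C3, C5, C6}: C6 → C2, C3 applies, adding C2. So (C3, C5, C6)⁺ = {C2, C3, C5, C6}.
The closure contains neither all of R1 = {C2, C3, C4, C5, C6} nor all of R2 = {C1, C3, C5, C6}, so the common attributes are not a superkey of either fragment. The join is lossy.

No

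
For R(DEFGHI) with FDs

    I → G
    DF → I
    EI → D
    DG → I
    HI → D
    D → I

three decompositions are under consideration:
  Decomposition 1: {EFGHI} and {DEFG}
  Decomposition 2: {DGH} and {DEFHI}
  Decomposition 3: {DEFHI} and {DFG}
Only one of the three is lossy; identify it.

Decomposition 1

Decomposition 1: common = {EFG}, closure = {EFG} → lossy.
Decomposition 2: common = {DH}, closure = {DGHI} → lossless.
Decomposition 3: common = {DF}, closure = {DFGI} → lossless.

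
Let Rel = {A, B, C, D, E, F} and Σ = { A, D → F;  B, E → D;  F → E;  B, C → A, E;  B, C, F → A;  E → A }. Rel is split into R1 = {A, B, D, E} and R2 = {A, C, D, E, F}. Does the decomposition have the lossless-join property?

No

Common attributes: R1 ∩ R2 = {A, D, E}.
Closure of {A, D, E}: A, D → F applies, adding F. So (A, D, E)⁺ = {A, D, E, F}.
The closure contains neither all of R1 = {A, B, D, E} nor all of R2 = {A, C, D, E, F}, so the common attributes are not a superkey of either fragment. The join is lossy.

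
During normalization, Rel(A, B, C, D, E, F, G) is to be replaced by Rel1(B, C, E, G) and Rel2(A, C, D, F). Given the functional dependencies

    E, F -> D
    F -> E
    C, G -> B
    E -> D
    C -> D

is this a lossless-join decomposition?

Common attributes: Rel1 ∩ Rel2 = {C}.
Closure of {C}: C → D applies, adding D. So (C)⁺ = {C, D}.
The closure contains neither all of Rel1 = {B, C, E, G} nor all of Rel2 = {A, C, D, F}, so the common attributes are not a superkey of either fragment. The join is lossy.

No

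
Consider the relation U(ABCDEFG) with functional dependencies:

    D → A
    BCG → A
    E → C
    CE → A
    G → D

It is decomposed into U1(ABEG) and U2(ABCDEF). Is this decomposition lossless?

No

Common attributes: U1 ∩ U2 = {ABE}.
Closure of {ABE}: E → C applies, adding C. So (ABE)⁺ = {ABCE}.
The closure contains neither all of U1 = {ABEG} nor all of U2 = {ABCDEF}, so the common attributes are not a superkey of either fragment. The join is lossy.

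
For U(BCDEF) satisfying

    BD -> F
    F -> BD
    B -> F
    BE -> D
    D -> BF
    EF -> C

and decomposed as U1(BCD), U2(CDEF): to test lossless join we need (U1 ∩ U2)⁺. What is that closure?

BCDF

U1 ∩ U2 = {CD}.
D → BF applies, adding BF
Closure: {BCDF}.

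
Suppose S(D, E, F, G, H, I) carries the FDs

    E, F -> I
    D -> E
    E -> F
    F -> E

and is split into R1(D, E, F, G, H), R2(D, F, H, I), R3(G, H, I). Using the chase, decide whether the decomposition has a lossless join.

Yes

Chase test. Columns are D, E, F, G, H, I; row i has aⱼ where attribute j ∈ Ri, else bᵢⱼ.
Initial tableau (one row per fragment):
  row 1: a1 a2 a3 a4 a5 b16
  row 2: a1 b22 a3 b24 a5 a6
  row 3: b31 b32 b33 a4 a5 a6
Rows 1 and 2 agree on D; apply D→E and equate their E entries.
Rows 1 and 2 agree on E, F; apply E, F→I and equate their I entries.
Row 1 is now all distinguished symbols — the join is lossless.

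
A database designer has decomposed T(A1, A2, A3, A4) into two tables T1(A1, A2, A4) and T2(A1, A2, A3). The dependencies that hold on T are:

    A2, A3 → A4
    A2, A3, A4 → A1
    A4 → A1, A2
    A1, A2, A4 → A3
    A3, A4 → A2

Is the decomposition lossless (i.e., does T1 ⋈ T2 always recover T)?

No

Common attributes: T1 ∩ T2 = {A1, A2}.
No dependency enlarges {A1, A2}, so (A1, A2)⁺ = {A1, A2}.
The closure contains neither all of T1 = {A1, A2, A4} nor all of T2 = {A1, A2, A3}, so the common attributes are not a superkey of either fragment. The join is lossy.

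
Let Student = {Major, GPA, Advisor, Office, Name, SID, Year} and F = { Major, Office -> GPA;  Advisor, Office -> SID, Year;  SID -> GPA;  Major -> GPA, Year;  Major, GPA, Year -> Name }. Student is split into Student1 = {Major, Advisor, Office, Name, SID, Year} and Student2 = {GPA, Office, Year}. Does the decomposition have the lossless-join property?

No

Common attributes: Student1 ∩ Student2 = {Office, Year}.
No dependency enlarges {Office, Year}, so (Office, Year)⁺ = {Office, Year}.
The closure contains neither all of Student1 = {Major, Advisor, Office, Name, SID, Year} nor all of Student2 = {GPA, Office, Year}, so the common attributes are not a superkey of either fragment. The join is lossy.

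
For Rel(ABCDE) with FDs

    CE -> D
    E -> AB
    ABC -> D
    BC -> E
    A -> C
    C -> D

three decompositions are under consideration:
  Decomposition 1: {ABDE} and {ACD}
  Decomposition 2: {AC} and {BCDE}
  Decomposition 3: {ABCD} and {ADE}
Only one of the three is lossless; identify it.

Decomposition 1: common = {AD}, closure = {ACD} → lossless.
Decomposition 2: common = {C}, closure = {CD} → lossy.
Decomposition 3: common = {AD}, closure = {ACD} → lossy.

Decomposition 1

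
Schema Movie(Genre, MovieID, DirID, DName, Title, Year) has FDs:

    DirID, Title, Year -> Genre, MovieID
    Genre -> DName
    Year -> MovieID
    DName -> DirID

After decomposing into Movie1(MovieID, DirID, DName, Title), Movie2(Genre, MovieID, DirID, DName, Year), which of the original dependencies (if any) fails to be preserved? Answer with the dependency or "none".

Check DirID, Title, Year → Genre, MovieID: no single fragment contains all of {Genre, MovieID, DirID, Title, Year}, and the restricted closure of {DirID, Title, Year} across the fragments never reaches {Genre, MovieID}.
Genre → DName is preserved.
Year → MovieID is preserved.
DName → DirID is preserved.

DirID, Title, Year -> Genre, MovieID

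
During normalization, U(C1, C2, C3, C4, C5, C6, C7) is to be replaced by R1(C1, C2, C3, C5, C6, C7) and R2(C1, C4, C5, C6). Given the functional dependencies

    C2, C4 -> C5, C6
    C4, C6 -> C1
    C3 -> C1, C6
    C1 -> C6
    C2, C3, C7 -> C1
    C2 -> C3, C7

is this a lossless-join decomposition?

No

Common attributes: R1 ∩ R2 = {C1, C5, C6}.
No dependency enlarges {C1, C5, C6}, so (C1, C5, C6)⁺ = {C1, C5, C6}.
The closure contains neither all of R1 = {C1, C2, C3, C5, C6, C7} nor all of R2 = {C1, C4, C5, C6}, so the common attributes are not a superkey of either fragment. The join is lossy.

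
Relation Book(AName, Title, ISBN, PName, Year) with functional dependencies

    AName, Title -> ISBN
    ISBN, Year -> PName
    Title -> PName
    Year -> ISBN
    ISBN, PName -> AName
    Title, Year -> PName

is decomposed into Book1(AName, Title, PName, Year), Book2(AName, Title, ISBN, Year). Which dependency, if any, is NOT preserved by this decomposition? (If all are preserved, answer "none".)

Check ISBN, PName → AName: no single fragment contains all of {AName, ISBN, PName}, and the restricted closure of {ISBN, PName} across the fragments never reaches {AName}.
AName, Title → ISBN is preserved.
ISBN, Year → PName is preserved.
Title → PName is preserved.
Year → ISBN is preserved.
Title, Year → PName is preserved.

ISBN, PName -> AName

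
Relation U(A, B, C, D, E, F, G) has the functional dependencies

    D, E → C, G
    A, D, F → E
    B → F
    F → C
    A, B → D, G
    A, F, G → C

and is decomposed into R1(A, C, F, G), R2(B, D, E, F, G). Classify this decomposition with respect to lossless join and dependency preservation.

Lossless test: (F, G)⁺ = {C, F, G}, which is a superkey of neither fragment — lossy.
Dependency preservation: the restricted closure of {D, E} across the fragments never reaches {C, G}, so D, E → C, G cannot be enforced without a join — not preserved.

lossy and not dependency-preserving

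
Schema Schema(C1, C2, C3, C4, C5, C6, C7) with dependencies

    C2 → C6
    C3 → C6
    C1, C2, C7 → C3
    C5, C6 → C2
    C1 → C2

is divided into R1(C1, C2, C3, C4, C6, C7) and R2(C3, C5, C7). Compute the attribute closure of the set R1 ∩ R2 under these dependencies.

C3, C6, C7

R1 ∩ R2 = {C3, C7}.
C3 → C6 applies, adding C6
Closure: {C3, C6, C7}.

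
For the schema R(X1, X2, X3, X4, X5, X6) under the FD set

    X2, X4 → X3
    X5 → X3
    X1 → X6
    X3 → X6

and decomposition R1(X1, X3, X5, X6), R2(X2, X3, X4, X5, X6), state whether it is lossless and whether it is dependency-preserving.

lossy but dependency-preserving

Lossless test: (X3, X5, X6)⁺ = {X3, X5, X6}, which is a superkey of neither fragment — lossy.
Dependency preservation: every FD's attributes lie within a single fragment, so each can be enforced locally — preserved.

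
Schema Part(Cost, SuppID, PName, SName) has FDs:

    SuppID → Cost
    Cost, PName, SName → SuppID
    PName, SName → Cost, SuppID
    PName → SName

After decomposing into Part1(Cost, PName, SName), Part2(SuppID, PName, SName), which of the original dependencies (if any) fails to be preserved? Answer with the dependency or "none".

SuppID → Cost

Check SuppID → Cost: no single fragment contains all of {Cost, SuppID}, and the restricted closure of {SuppID} across the fragments never reaches {Cost}.
Cost, PName, SName → SuppID is preserved.
PName, SName → Cost, SuppID is preserved.
PName → SName is preserved.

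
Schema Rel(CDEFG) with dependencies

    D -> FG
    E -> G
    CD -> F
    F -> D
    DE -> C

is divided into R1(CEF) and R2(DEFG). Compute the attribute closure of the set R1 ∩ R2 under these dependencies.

R1 ∩ R2 = {EF}.
E → G applies, adding G
F → D applies, adding D
DE → C applies, adding C
Closure: {CDEFG}.

CDEFG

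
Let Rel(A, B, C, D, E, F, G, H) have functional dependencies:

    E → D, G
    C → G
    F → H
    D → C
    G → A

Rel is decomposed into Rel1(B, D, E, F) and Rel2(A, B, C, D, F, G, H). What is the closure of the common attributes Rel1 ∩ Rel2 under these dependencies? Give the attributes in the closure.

Rel1 ∩ Rel2 = {B, D, F}.
F → H applies, adding H
D → C applies, adding C
C → G applies, adding G
G → A applies, adding A
Closure: {A, B, C, D, F, G, H}.

A, B, C, D, F, G, H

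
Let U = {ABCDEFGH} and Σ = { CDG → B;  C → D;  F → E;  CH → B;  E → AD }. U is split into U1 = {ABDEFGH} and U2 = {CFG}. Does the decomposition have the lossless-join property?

No

Common attributes: U1 ∩ U2 = {FG}.
Closure of {FG}: F → E applies, adding E; E → AD applies, adding AD. So (FG)⁺ = {ADEFG}.
The closure contains neither all of U1 = {ABDEFGH} nor all of U2 = {CFG}, so the common attributes are not a superkey of either fragment. The join is lossy.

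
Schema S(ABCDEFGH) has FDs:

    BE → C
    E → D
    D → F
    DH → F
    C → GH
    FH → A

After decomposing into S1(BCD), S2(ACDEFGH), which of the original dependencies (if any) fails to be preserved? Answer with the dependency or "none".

Check BE → C: no single fragment contains all of {BCE}, and the restricted closure of {BE} across the fragments never reaches {C}.
E → D is preserved.
D → F is preserved.
DH → F is preserved.
C → GH is preserved.
FH → A is preserved.

BE → C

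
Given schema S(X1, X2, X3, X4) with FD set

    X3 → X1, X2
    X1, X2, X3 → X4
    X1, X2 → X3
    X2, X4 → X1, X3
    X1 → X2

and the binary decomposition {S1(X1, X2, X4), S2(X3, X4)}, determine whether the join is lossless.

No

Common attributes: S1 ∩ S2 = {X4}.
No dependency enlarges {X4}, so (X4)⁺ = {X4}.
The closure contains neither all of S1 = {X1, X2, X4} nor all of S2 = {X3, X4}, so the common attributes are not a superkey of either fragment. The join is lossy.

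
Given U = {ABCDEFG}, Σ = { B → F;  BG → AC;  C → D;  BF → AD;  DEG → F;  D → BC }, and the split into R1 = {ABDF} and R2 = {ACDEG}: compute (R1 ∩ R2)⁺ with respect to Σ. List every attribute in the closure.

ABCDF

R1 ∩ R2 = {AD}.
D → BC applies, adding BC
B → F applies, adding F
Closure: {ABCDF}.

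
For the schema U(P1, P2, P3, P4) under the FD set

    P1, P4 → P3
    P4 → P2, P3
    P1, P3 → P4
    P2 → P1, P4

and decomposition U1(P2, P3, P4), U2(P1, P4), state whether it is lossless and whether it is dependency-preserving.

lossless but not dependency-preserving

Lossless test: (P4)⁺ = {P1, P2, P3, P4}, which contains all of one fragment — lossless.
Dependency preservation: the restricted closure of {P1, P3} across the fragments never reaches {P4}, so P1, P3 → P4 cannot be enforced without a join — not preserved.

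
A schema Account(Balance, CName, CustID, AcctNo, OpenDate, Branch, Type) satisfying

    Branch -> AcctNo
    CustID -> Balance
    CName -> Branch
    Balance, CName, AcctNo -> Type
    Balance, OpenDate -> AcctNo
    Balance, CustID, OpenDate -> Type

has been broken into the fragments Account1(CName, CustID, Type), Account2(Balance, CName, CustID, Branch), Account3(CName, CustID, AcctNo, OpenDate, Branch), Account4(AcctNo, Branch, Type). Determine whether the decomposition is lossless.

Chase test. Columns are Balance, CName, CustID, AcctNo, OpenDate, Branch, Type; row i has aⱼ where attribute j ∈ Accounti, else bᵢⱼ.
Initial tableau (one row per fragment):
  row 1: b11 a2 a3 b14 b15 b16 a7
  row 2: a1 a2 a3 b24 b25 a6 b27
  row 3: b31 a2 a3 a4 a5 a6 b37
  row 4: b41 b42 b43 a4 b45 a6 a7
Rows 2 and 3 agree on Branch; apply Branch→AcctNo and equate their AcctNo entries.
Rows 1 and 2 agree on CustID; apply CustID→Balance and equate their Balance entries.
Rows 1 and 3 agree on CustID; apply CustID→Balance and equate their Balance entries.
Rows 1 and 2 agree on CName; apply CName→Branch and equate their Branch entries.
Rows 2 and 3 agree on Balance, CName, AcctNo; apply Balance, CName, AcctNo→Type and equate their Type entries.
Rows 1 and 2 agree on Branch; apply Branch→AcctNo and equate their AcctNo entries.
Rows 1 and 2 agree on Balance, CName, AcctNo; apply Balance, CName, AcctNo→Type and equate their Type entries.
Row 3 is now all distinguished symbols — the join is lossless.

Yes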